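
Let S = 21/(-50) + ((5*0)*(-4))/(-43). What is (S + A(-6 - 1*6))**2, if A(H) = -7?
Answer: 137641/2500 ≈ 55.056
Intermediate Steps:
S = -21/50 (S = 21*(-1/50) + (0*(-4))*(-1/43) = -21/50 + 0*(-1/43) = -21/50 + 0 = -21/50 ≈ -0.42000)
(S + A(-6 - 1*6))**2 = (-21/50 - 7)**2 = (-371/50)**2 = 137641/2500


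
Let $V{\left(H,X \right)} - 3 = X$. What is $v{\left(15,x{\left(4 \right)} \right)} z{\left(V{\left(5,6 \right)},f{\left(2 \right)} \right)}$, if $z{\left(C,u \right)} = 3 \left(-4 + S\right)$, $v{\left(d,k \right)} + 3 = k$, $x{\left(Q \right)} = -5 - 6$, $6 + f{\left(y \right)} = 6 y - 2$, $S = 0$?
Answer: $168$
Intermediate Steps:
$V{\left(H,X \right)} = 3 + X$
$f{\left(y \right)} = -8 + 6 y$ ($f{\left(y \right)} = -6 + \left(6 y - 2\right) = -6 + \left(-2 + 6 y\right) = -8 + 6 y$)
$x{\left(Q \right)} = -11$ ($x{\left(Q \right)} = -5 - 6 = -11$)
$v{\left(d,k \right)} = -3 + k$
$z{\left(C,u \right)} = -12$ ($z{\left(C,u \right)} = 3 \left(-4 + 0\right) = 3 \left(-4\right) = -12$)
$v{\left(15,x{\left(4 \right)} \right)} z{\left(V{\left(5,6 \right)},f{\left(2 \right)} \right)} = \left(-3 - 11\right) \left(-12\right) = \left(-14\right) \left(-12\right) = 168$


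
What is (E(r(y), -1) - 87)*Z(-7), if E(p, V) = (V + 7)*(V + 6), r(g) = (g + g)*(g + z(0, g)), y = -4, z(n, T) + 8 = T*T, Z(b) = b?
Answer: 399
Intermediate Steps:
z(n, T) = -8 + T² (z(n, T) = -8 + T*T = -8 + T²)
r(g) = 2*g*(-8 + g + g²) (r(g) = (g + g)*(g + (-8 + g²)) = (2*g)*(-8 + g + g²) = 2*g*(-8 + g + g²))
E(p, V) = (6 + V)*(7 + V) (E(p, V) = (7 + V)*(6 + V) = (6 + V)*(7 + V))
(E(r(y), -1) - 87)*Z(-7) = ((42 + (-1)² + 13*(-1)) - 87)*(-7) = ((42 + 1 - 13) - 87)*(-7) = (30 - 87)*(-7) = -57*(-7) = 399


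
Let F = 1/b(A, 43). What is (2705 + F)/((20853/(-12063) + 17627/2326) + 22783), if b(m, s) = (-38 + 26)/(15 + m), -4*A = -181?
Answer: 606059744377/5115374413416 ≈ 0.11848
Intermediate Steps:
A = 181/4 (A = -¼*(-181) = 181/4 ≈ 45.250)
b(m, s) = -12/(15 + m)
F = -241/48 (F = 1/(-12/(15 + 181/4)) = 1/(-12/241/4) = 1/(-12*4/241) = 1/(-48/241) = -241/48 ≈ -5.0208)
(2705 + F)/((20853/(-12063) + 17627/2326) + 22783) = (2705 - 241/48)/((20853/(-12063) + 17627/2326) + 22783) = 129599/(48*((20853*(-1/12063) + 17627*(1/2326)) + 22783)) = 129599/(48*((-6951/4021 + 17627/2326) + 22783)) = 129599/(48*(54710141/9352846 + 22783)) = 129599/(48*(213140600559/9352846)) = (129599/48)*(9352846/213140600559) = 606059744377/5115374413416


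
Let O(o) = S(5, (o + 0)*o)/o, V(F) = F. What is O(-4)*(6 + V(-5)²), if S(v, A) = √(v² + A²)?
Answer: -31*√281/4 ≈ -129.91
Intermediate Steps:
S(v, A) = √(A² + v²)
O(o) = √(25 + o⁴)/o (O(o) = √(((o + 0)*o)² + 5²)/o = √((o*o)² + 25)/o = √((o²)² + 25)/o = √(o⁴ + 25)/o = √(25 + o⁴)/o)
O(-4)*(6 + V(-5)²) = (√(25 + (-4)⁴)/(-4))*(6 + (-5)²) = (-√(25 + 256)/4)*(6 + 25) = -√281/4*31 = -31*√281/4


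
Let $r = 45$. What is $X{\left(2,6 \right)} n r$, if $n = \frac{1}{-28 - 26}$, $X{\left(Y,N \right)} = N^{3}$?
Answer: $-180$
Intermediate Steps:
$n = - \frac{1}{54}$ ($n = \frac{1}{-54} = - \frac{1}{54} \approx -0.018519$)
$X{\left(2,6 \right)} n r = 6^{3} \left(- \frac{1}{54}\right) 45 = 216 \left(- \frac{1}{54}\right) 45 = \left(-4\right) 45 = -180$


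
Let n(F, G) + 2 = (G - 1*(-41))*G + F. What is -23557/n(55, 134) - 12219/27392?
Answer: -932456501/643794176 ≈ -1.4484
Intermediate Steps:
n(F, G) = -2 + F + G*(41 + G) (n(F, G) = -2 + ((G - 1*(-41))*G + F) = -2 + ((G + 41)*G + F) = -2 + ((41 + G)*G + F) = -2 + (G*(41 + G) + F) = -2 + (F + G*(41 + G)) = -2 + F + G*(41 + G))
-23557/n(55, 134) - 12219/27392 = -23557/(-2 + 55 + 134**2 + 41*134) - 12219/27392 = -23557/(-2 + 55 + 17956 + 5494) - 12219*1/27392 = -23557/23503 - 12219/27392 = -932456501/643794176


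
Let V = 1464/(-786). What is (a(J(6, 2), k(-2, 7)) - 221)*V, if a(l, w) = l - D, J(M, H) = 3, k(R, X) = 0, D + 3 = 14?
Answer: 55876/131 ≈ 426.53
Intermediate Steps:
D = 11 (D = -3 + 14 = 11)
V = -244/131 (V = 1464*(-1/786) = -244/131 ≈ -1.8626)
a(l, w) = -11 + l (a(l, w) = l - 1*11 = l - 11 = -11 + l)
(a(J(6, 2), k(-2, 7)) - 221)*V = ((-11 + 3) - 221)*(-244/131) = (-8 - 221)*(-244/131) = -229*(-244/131) = 55876/131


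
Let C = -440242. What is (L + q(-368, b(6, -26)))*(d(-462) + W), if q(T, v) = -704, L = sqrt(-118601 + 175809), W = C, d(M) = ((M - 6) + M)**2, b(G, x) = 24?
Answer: -298959232 + 849316*sqrt(14302) ≈ -1.9739e+8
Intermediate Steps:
d(M) = (-6 + 2*M)**2 (d(M) = ((-6 + M) + M)**2 = (-6 + 2*M)**2)
W = -440242
L = 2*sqrt(14302) (L = sqrt(57208) = 2*sqrt(14302) ≈ 239.18)
(L + q(-368, b(6, -26)))*(d(-462) + W) = (2*sqrt(14302) - 704)*(4*(-3 - 462)**2 - 440242) = (-704 + 2*sqrt(14302))*(4*(-465)**2 - 440242) = (-704 + 2*sqrt(14302))*(4*216225 - 440242) = (-704 + 2*sqrt(14302))*(864900 - 440242) = (-704 + 2*sqrt(14302))*424658 = -298959232 + 849316*sqrt(14302)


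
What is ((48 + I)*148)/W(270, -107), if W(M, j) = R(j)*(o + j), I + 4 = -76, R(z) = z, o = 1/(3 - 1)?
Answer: -9472/22791 ≈ -0.41560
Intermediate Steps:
o = ½ (o = 1/2 = ½ ≈ 0.50000)
I = -80 (I = -4 - 76 = -80)
W(M, j) = j*(½ + j)
((48 + I)*148)/W(270, -107) = ((48 - 80)*148)/((-107*(½ - 107))) = (-32*148)/((-107*(-213/2))) = -4736/22791/2 = -4736*2/22791 = -9472/22791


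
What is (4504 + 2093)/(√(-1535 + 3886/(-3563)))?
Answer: -6597*I*√19500623233/5473091 ≈ -168.32*I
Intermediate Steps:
(4504 + 2093)/(√(-1535 + 3886/(-3563))) = 6597/(√(-1535 + 3886*(-1/3563))) = 6597/(√(-1535 - 3886/3563)) = 6597/(√(-5473091/3563)) = 6597/((I*√19500623233/3563)) = 6597*(-I*√19500623233/5473091) = -6597*I*√19500623233/5473091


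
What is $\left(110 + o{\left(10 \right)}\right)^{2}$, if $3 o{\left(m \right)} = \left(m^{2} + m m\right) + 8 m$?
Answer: $\frac{372100}{9} \approx 41344.0$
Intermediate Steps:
$o{\left(m \right)} = \frac{2 m^{2}}{3} + \frac{8 m}{3}$ ($o{\left(m \right)} = \frac{\left(m^{2} + m m\right) + 8 m}{3} = \frac{\left(m^{2} + m^{2}\right) + 8 m}{3} = \frac{2 m^{2} + 8 m}{3} = \frac{2 m^{2}}{3} + \frac{8 m}{3}$)
$\left(110 + o{\left(10 \right)}\right)^{2} = \left(110 + \frac{2}{3} \cdot 10 \left(4 + 10\right)\right)^{2} = \left(110 + \frac{2}{3} \cdot 10 \cdot 14\right)^{2} = \left(110 + \frac{280}{3}\right)^{2} = \left(\frac{610}{3}\right)^{2} = \frac{372100}{9}$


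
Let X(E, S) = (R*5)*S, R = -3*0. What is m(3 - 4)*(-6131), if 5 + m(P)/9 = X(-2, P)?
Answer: 275895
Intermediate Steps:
R = 0
X(E, S) = 0 (X(E, S) = (0*5)*S = 0*S = 0)
m(P) = -45 (m(P) = -45 + 9*0 = -45 + 0 = -45)
m(3 - 4)*(-6131) = -45*(-6131) = 275895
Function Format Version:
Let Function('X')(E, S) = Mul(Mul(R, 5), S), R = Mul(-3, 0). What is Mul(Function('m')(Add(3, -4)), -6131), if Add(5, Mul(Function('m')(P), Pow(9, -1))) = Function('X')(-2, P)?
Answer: 275895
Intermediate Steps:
R = 0
Function('X')(E, S) = 0 (Function('X')(E, S) = Mul(Mul(0, 5), S) = Mul(0, S) = 0)
Function('m')(P) = -45 (Function('m')(P) = Add(-45, Mul(9, 0)) = Add(-45, 0) = -45)
Mul(Function('m')(Add(3, -4)), -6131) = Mul(-45, -6131) = 275895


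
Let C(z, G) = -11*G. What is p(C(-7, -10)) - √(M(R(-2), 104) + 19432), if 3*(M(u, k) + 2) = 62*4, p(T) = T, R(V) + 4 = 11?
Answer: 110 - √175614/3 ≈ -29.688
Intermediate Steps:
R(V) = 7 (R(V) = -4 + 11 = 7)
M(u, k) = 242/3 (M(u, k) = -2 + (62*4)/3 = -2 + (⅓)*248 = -2 + 248/3 = 242/3)
p(C(-7, -10)) - √(M(R(-2), 104) + 19432) = -11*(-10) - √(242/3 + 19432) = 110 - √(58538/3) = 110 - √175614/3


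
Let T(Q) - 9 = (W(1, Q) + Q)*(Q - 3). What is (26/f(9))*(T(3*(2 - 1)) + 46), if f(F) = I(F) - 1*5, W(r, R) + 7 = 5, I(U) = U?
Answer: 715/2 ≈ 357.50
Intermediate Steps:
W(r, R) = -2 (W(r, R) = -7 + 5 = -2)
f(F) = -5 + F (f(F) = F - 1*5 = F - 5 = -5 + F)
T(Q) = 9 + (-3 + Q)*(-2 + Q) (T(Q) = 9 + (-2 + Q)*(Q - 3) = 9 + (-2 + Q)*(-3 + Q) = 9 + (-3 + Q)*(-2 + Q))
(26/f(9))*(T(3*(2 - 1)) + 46) = (26/(-5 + 9))*((15 + (3*(2 - 1))**2 - 15*(2 - 1)) + 46) = (26/4)*((15 + (3*1)**2 - 15) + 46) = (26*(1/4))*((15 + 3**2 - 5*3) + 46) = 13*((15 + 9 - 15) + 46)/2 = 13*(9 + 46)/2 = (13/2)*55 = 715/2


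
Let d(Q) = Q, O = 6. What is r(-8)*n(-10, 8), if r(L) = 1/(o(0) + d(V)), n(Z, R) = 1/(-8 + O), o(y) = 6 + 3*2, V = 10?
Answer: -1/44 ≈ -0.022727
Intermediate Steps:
o(y) = 12 (o(y) = 6 + 6 = 12)
n(Z, R) = -½ (n(Z, R) = 1/(-8 + 6) = 1/(-2) = -½)
r(L) = 1/22 (r(L) = 1/(12 + 10) = 1/22)
r(-8)*n(-10, 8) = (1/22)*(-½) = -1/44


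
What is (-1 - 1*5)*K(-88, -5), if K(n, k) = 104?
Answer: -624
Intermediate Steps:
(-1 - 1*5)*K(-88, -5) = (-1 - 1*5)*104 = (-1 - 5)*104 = -6*104 = -624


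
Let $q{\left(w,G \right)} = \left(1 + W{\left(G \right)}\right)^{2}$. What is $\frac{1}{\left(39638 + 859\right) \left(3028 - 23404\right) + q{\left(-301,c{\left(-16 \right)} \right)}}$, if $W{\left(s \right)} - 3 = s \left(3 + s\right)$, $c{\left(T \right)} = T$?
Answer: $- \frac{1}{825121928} \approx -1.2119 \cdot 10^{-9}$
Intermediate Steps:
$W{\left(s \right)} = 3 + s \left(3 + s\right)$
$q{\left(w,G \right)} = \left(4 + G^{2} + 3 G\right)^{2}$ ($q{\left(w,G \right)} = \left(1 + \left(3 + G^{2} + 3 G\right)\right)^{2} = \left(4 + G^{2} + 3 G\right)^{2}$)
$\frac{1}{\left(39638 + 859\right) \left(3028 - 23404\right) + q{\left(-301,c{\left(-16 \right)} \right)}} = \frac{1}{\left(39638 + 859\right) \left(3028 - 23404\right) + \left(4 + \left(-16\right)^{2} + 3 \left(-16\right)\right)^{2}} = \frac{1}{40497 \left(-20376\right) + \left(4 + 256 - 48\right)^{2}} = \frac{1}{-825166872 + 212^{2}} = \frac{1}{-825166872 + 44944} = \frac{1}{-825121928} = - \frac{1}{825121928}$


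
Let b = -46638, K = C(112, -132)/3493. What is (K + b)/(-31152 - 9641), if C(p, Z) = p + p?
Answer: 23272330/20355707 ≈ 1.1433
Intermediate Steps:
C(p, Z) = 2*p
K = 32/499 (K = (2*112)/3493 = 224*(1/3493) = 32/499 ≈ 0.064128)
(K + b)/(-31152 - 9641) = (32/499 - 46638)/(-31152 - 9641) = -23272330/499/(-40793) = -23272330/499*(-1/40793) = 23272330/20355707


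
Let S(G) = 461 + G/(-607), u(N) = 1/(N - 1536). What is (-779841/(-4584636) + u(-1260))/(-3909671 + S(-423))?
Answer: -9171815525/211230754342472403 ≈ -4.3421e-8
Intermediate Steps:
u(N) = 1/(-1536 + N)
S(G) = 461 - G/607 (S(G) = 461 + G*(-1/607) = 461 - G/607)
(-779841/(-4584636) + u(-1260))/(-3909671 + S(-423)) = (-779841/(-4584636) + 1/(-1536 - 1260))/(-3909671 + (461 - 1/607*(-423))) = (-779841*(-1/4584636) + 1/(-2796))/(-3909671 + (461 + 423/607)) = (86649/509404 - 1/2796)/(-3909671 + 280250/607) = 15110075/(89018349*(-2372890047/607)) = (15110075/89018349)*(-607/2372890047) = -9171815525/211230754342472403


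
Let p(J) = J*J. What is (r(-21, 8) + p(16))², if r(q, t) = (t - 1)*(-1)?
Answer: 62001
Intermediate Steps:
p(J) = J²
r(q, t) = 1 - t (r(q, t) = (-1 + t)*(-1) = 1 - t)
(r(-21, 8) + p(16))² = ((1 - 1*8) + 16²)² = ((1 - 8) + 256)² = (-7 + 256)² = 249² = 62001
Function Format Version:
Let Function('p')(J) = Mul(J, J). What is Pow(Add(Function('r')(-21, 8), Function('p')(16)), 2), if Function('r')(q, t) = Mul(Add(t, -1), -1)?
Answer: 62001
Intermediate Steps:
Function('p')(J) = Pow(J, 2)
Function('r')(q, t) = Add(1, Mul(-1, t)) (Function('r')(q, t) = Mul(Add(-1, t), -1) = Add(1, Mul(-1, t)))
Pow(Add(Function('r')(-21, 8), Function('p')(16)), 2) = Pow(Add(Add(1, Mul(-1, 8)), Pow(16, 2)), 2) = Pow(Add(Add(1, -8), 256), 2) = Pow(Add(-7, 256), 2) = Pow(249, 2) = 62001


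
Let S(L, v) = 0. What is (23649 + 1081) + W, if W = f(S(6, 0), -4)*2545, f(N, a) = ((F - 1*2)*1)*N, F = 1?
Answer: 24730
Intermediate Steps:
f(N, a) = -N (f(N, a) = ((1 - 1*2)*1)*N = ((1 - 2)*1)*N = (-1*1)*N = -N)
W = 0 (W = -1*0*2545 = 0*2545 = 0)
(23649 + 1081) + W = (23649 + 1081) + 0 = 24730 + 0 = 24730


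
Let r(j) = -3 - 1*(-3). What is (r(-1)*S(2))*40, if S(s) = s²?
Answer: 0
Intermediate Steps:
r(j) = 0 (r(j) = -3 + 3 = 0)
(r(-1)*S(2))*40 = (0*2²)*40 = (0*4)*40 = 0*40 = 0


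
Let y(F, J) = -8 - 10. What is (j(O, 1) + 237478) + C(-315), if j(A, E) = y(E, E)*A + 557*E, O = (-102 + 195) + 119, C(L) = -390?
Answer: 233829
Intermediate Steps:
y(F, J) = -18
O = 212 (O = 93 + 119 = 212)
j(A, E) = -18*A + 557*E
(j(O, 1) + 237478) + C(-315) = ((-18*212 + 557*1) + 237478) - 390 = ((-3816 + 557) + 237478) - 390 = (-3259 + 237478) - 390 = 234219 - 390 = 233829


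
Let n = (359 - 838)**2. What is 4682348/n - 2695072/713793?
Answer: 2723867211212/163773379713 ≈ 16.632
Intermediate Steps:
n = 229441 (n = (-479)**2 = 229441)
4682348/n - 2695072/713793 = 4682348/229441 - 2695072/713793 = 2723867211212/163773379713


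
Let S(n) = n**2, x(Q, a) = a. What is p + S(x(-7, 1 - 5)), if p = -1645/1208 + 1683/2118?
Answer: 6580943/426424 ≈ 15.433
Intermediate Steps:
p = -241841/426424 (p = -1645*1/1208 + 1683*(1/2118) = -1645/1208 + 561/706 = -241841/426424 ≈ -0.56714)
p + S(x(-7, 1 - 5)) = -241841/426424 + (1 - 5)**2 = -241841/426424 + (-4)**2 = -241841/426424 + 16 = 6580943/426424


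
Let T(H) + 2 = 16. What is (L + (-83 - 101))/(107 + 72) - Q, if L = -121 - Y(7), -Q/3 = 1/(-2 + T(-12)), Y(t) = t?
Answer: -1069/716 ≈ -1.4930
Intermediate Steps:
T(H) = 14 (T(H) = -2 + 16 = 14)
Q = -¼ (Q = -3/(-2 + 14) = -3/12 = -3*1/12 = -¼ ≈ -0.25000)
L = -128 (L = -121 - 1*7 = -121 - 7 = -128)
(L + (-83 - 101))/(107 + 72) - Q = (-128 + (-83 - 101))/(107 + 72) - 1*(-¼) = (-128 - 184)/179 + ¼ = -312*1/179 + ¼ = -312/179 + ¼ = -1069/716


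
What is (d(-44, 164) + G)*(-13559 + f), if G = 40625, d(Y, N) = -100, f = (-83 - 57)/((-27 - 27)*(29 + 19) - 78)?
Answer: -146710185475/267 ≈ -5.4948e+8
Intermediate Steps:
f = 14/267 (f = -140/(-54*48 - 78) = -140/(-2592 - 78) = -140/(-2670) = -1/2670*(-140) = 14/267 ≈ 0.052434)
(d(-44, 164) + G)*(-13559 + f) = (-100 + 40625)*(-13559 + 14/267) = 40525*(-3620239/267) = -146710185475/267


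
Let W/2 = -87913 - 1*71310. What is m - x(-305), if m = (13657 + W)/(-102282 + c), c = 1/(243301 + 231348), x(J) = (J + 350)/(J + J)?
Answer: 18086403316595/5922861980074 ≈ 3.0537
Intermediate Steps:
W = -318446 (W = 2*(-87913 - 1*71310) = 2*(-87913 - 71310) = 2*(-159223) = -318446)
x(J) = (350 + J)/(2*J) (x(J) = (350 + J)/((2*J)) = (350 + J)*(1/(2*J)) = (350 + J)/(2*J))
c = 1/474649 ≈ 2.1068e-6
m = 144667794061/48548049017 (m = (13657 - 318446)/(-102282 + 1/474649) = -304789/(-48548049017/474649) = -304789*(-474649/48548049017) = 144667794061/48548049017 ≈ 2.9799)
m - x(-305) = 144667794061/48548049017 - (350 - 305)/(2*(-305)) = 144667794061/48548049017 - (-1)*45/(2*305) = 144667794061/48548049017 - 1*(-9/122) = 144667794061/48548049017 + 9/122 = 18086403316595/5922861980074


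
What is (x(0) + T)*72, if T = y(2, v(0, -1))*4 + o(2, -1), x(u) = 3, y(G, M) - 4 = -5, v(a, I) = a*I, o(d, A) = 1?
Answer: 0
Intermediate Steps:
v(a, I) = I*a
y(G, M) = -1 (y(G, M) = 4 - 5 = -1)
T = -3 (T = -1*4 + 1 = -4 + 1 = -3)
(x(0) + T)*72 = (3 - 3)*72 = 0*72 = 0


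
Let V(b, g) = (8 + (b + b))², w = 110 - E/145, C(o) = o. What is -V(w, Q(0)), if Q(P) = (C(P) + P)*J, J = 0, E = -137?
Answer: -1111155556/21025 ≈ -52849.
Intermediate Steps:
w = 16087/145 (w = 110 - (-137)/145 = 110 - 1*(-137/145) = 110 + 137/145 = 16087/145 ≈ 110.94)
Q(P) = 0 (Q(P) = (P + P)*0 = (2*P)*0 = 0)
V(b, g) = (8 + 2*b)²
-V(w, Q(0)) = -4*(4 + 16087/145)² = -4*(16667/145)² = -4*277788889/21025 = -1*1111155556/21025 = -1111155556/21025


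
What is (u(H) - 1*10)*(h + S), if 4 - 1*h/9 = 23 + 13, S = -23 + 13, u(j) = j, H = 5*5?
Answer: -4470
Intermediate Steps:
H = 25
S = -10
h = -288 (h = 36 - 9*(23 + 13) = 36 - 9*36 = 36 - 324 = -288)
(u(H) - 1*10)*(h + S) = (25 - 1*10)*(-288 - 10) = (25 - 10)*(-298) = 15*(-298) = -4470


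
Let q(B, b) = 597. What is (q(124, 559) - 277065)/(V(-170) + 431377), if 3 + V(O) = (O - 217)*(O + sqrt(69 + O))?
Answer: -137449936752/247187169565 - 106993116*I*sqrt(101)/247187169565 ≈ -0.55606 - 0.00435*I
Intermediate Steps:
V(O) = -3 + (-217 + O)*(O + sqrt(69 + O)) (V(O) = -3 + (O - 217)*(O + sqrt(69 + O)) = -3 + (-217 + O)*(O + sqrt(69 + O)))
(q(124, 559) - 277065)/(V(-170) + 431377) = (597 - 277065)/((-3 + (-170)**2 - 217*(-170) - 217*sqrt(69 - 170) - 170*sqrt(69 - 170)) + 431377) = -276468/((-3 + 28900 + 36890 - 217*I*sqrt(101) - 170*I*sqrt(101)) + 431377) = -276468/((65787 - 387*I*sqrt(101)) + 431377) = -276468/(497164 - 387*I*sqrt(101))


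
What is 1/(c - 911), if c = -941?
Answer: -1/1852 ≈ -0.00053996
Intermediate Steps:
1/(c - 911) = 1/(-941 - 911) = 1/(-1852) = -1/1852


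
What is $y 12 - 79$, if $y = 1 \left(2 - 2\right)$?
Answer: $-79$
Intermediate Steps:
$y = 0$ ($y = 1 \cdot 0 = 0$)
$y 12 - 79 = 0 \cdot 12 - 79 = 0 - 79 = -79$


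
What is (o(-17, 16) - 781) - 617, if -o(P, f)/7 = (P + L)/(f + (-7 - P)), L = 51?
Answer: -18293/13 ≈ -1407.2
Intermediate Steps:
o(P, f) = -7*(51 + P)/(-7 + f - P) (o(P, f) = -7*(P + 51)/(f + (-7 - P)) = -7*(51 + P)/(-7 + f - P))
(o(-17, 16) - 781) - 617 = (7*(51 - 17)/(7 - 17 - 1*16) - 781) - 617 = (7*34/(7 - 17 - 16) - 781) - 617 = (7*34/(-26) - 781) - 617 = (7*(-1/26)*34 - 781) - 617 = (-119/13 - 781) - 617 = -10272/13 - 617 = -18293/13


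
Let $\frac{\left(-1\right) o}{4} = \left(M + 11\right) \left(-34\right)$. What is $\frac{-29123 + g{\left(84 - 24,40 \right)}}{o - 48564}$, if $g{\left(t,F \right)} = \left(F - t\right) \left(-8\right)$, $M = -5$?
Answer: $\frac{28963}{47748} \approx 0.60658$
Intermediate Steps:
$o = 816$ ($o = - 4 \left(-5 + 11\right) \left(-34\right) = - 4 \cdot 6 \left(-34\right) = \left(-4\right) \left(-204\right) = 816$)
$g{\left(t,F \right)} = - 8 F + 8 t$
$\frac{-29123 + g{\left(84 - 24,40 \right)}}{o - 48564} = \frac{-29123 + \left(\left(-8\right) 40 + 8 \left(84 - 24\right)\right)}{816 - 48564} = \frac{-29123 + \left(-320 + 8 \cdot 60\right)}{-47748} = \left(-29123 + \left(-320 + 480\right)\right) \left(- \frac{1}{47748}\right) = \left(-29123 + 160\right) \left(- \frac{1}{47748}\right) = \left(-28963\right) \left(- \frac{1}{47748}\right) = \frac{28963}{47748}$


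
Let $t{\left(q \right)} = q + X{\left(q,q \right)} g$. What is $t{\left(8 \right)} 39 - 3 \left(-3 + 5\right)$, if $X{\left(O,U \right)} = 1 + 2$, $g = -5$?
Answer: $-279$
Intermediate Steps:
$X{\left(O,U \right)} = 3$
$t{\left(q \right)} = -15 + q$ ($t{\left(q \right)} = q + 3 \left(-5\right) = q - 15 = -15 + q$)
$t{\left(8 \right)} 39 - 3 \left(-3 + 5\right) = \left(-15 + 8\right) 39 - 3 \left(-3 + 5\right) = \left(-7\right) 39 - 6 = -273 - 6 = -279$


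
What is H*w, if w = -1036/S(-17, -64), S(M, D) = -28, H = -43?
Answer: -1591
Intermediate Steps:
w = 37 (w = -1036/(-28) = -1036*(-1/28) = 37)
H*w = -43*37 = -1591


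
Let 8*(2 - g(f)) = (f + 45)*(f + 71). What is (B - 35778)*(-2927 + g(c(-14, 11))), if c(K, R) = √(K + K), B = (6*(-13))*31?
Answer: 253688283/2 + 1107684*I*√7 ≈ 1.2684e+8 + 2.9307e+6*I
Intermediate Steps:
B = -2418 (B = -78*31 = -2418)
c(K, R) = √2*√K (c(K, R) = √(2*K) = √2*√K)
g(f) = 2 - (45 + f)*(71 + f)/8 (g(f) = 2 - (f + 45)*(f + 71)/8 = 2 - (45 + f)*(71 + f)/8)
(B - 35778)*(-2927 + g(c(-14, 11))) = (-2418 - 35778)*(-2927 + (-3179/8 - 29*√2*√(-14)/2 - (√2*√(-14))²/8)) = -38196*(-2927 + (-3179/8 - 29*√2*I*√14/2 - (√2*(I*√14))²/8)) = -38196*(-2927 + (-3179/8 - 29*I*√7 - (2*I*√7)²/8)) = -38196*(-2927 + (-3179/8 - 29*I*√7 - ⅛*(-28))) = -38196*(-2927 + (-3179/8 - 29*I*√7 + 7/2)) = -38196*(-2927 + (-3151/8 - 29*I*√7)) = -38196*(-26567/8 - 29*I*√7) = 253688283/2 + 1107684*I*√7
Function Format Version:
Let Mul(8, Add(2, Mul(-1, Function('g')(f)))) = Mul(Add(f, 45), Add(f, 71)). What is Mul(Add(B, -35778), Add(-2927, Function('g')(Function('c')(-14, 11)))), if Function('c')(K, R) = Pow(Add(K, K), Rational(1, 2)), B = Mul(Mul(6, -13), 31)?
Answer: Add(Rational(253688283, 2), Mul(1107684, I, Pow(7, Rational(1, 2)))) ≈ Add(1.2684e+8, Mul(2.9307e+6, I))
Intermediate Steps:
B = -2418 (B = Mul(-78, 31) = -2418)
Function('c')(K, R) = Mul(Pow(2, Rational(1, 2)), Pow(K, Rational(1, 2))) (Function('c')(K, R) = Pow(Mul(2, K), Rational(1, 2)) = Mul(Pow(2, Rational(1, 2)), Pow(K, Rational(1, 2))))
Function('g')(f) = Add(2, Mul(Rational(-1, 8), Add(45, f), Add(71, f))) (Function('g')(f) = Add(2, Mul(Rational(-1, 8), Mul(Add(f, 45), Add(f, 71)))) = Add(2, Mul(Rational(-1, 8), Mul(Add(45, f), Add(71, f)))) = Add(2, Mul(Rational(-1, 8), Add(45, f), Add(71, f))))
Mul(Add(B, -35778), Add(-2927, Function('g')(Function('c')(-14, 11)))) = Mul(Add(-2418, -35778), Add(-2927, Add(Rational(-3179, 8), Mul(Rational(-29, 2), Mul(Pow(2, Rational(1, 2)), Pow(-14, Rational(1, 2)))), Mul(Rational(-1, 8), Pow(Mul(Pow(2, Rational(1, 2)), Pow(-14, Rational(1, 2))), 2))))) = Mul(-38196, Add(-2927, Add(Rational(-3179, 8), Mul(Rational(-29, 2), Mul(Pow(2, Rational(1, 2)), Mul(I, Pow(14, Rational(1, 2))))), Mul(Rational(-1, 8), Pow(Mul(Pow(2, Rational(1, 2)), Mul(I, Pow(14, Rational(1, 2)))), 2))))) = Mul(-38196, Add(-2927, Add(Rational(-3179, 8), Mul(Rational(-29, 2), Mul(2, I, Pow(7, Rational(1, 2)))), Mul(Rational(-1, 8), Pow(Mul(2, I, Pow(7, Rational(1, 2))), 2))))) = Mul(-38196, Add(-2927, Add(Rational(-3179, 8), Mul(-29, I, Pow(7, Rational(1, 2))), Mul(Rational(-1, 8), -28)))) = Mul(-38196, Add(-2927, Add(Rational(-3179, 8), Mul(-29, I, Pow(7, Rational(1, 2))), Rational(7, 2)))) = Mul(-38196, Add(-2927, Add(Rational(-3151, 8), Mul(-29, I, Pow(7, Rational(1, 2)))))) = Mul(-38196, Add(Rational(-26567, 8), Mul(-29, I, Pow(7, Rational(1, 2))))) = Add(Rational(253688283, 2), Mul(1107684, I, Pow(7, Rational(1, 2))))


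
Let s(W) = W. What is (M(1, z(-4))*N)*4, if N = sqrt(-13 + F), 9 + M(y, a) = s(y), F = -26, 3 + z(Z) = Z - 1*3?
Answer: -32*I*sqrt(39) ≈ -199.84*I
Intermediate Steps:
z(Z) = -6 + Z (z(Z) = -3 + (Z - 1*3) = -3 + (Z - 3) = -3 + (-3 + Z) = -6 + Z)
M(y, a) = -9 + y
N = I*sqrt(39) (N = sqrt(-13 - 26) = sqrt(-39) = I*sqrt(39) ≈ 6.245*I)
(M(1, z(-4))*N)*4 = ((-9 + 1)*(I*sqrt(39)))*4 = -8*I*sqrt(39)*4 = -32*I*sqrt(39)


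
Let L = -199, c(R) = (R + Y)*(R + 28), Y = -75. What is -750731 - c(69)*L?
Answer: -866549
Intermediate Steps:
c(R) = (-75 + R)*(28 + R) (c(R) = (R - 75)*(R + 28) = (-75 + R)*(28 + R))
-750731 - c(69)*L = -750731 - (-2100 + 69² - 47*69)*(-199) = -750731 - (-2100 + 4761 - 3243)*(-199) = -750731 - (-582)*(-199) = -750731 - 1*115818 = -750731 - 115818 = -866549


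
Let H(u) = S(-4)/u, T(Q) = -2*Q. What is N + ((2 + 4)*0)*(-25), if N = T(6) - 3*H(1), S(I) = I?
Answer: 0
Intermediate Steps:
H(u) = -4/u
N = 0 (N = -2*6 - (-12)/1 = -12 - (-12) = -12 - 3*(-4) = -12 + 12 = 0)
N + ((2 + 4)*0)*(-25) = 0 + ((2 + 4)*0)*(-25) = 0 + (6*0)*(-25) = 0 + 0*(-25) = 0 + 0 = 0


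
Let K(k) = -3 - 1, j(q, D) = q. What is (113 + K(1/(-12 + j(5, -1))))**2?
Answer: 11881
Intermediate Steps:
K(k) = -4
(113 + K(1/(-12 + j(5, -1))))**2 = (113 - 4)**2 = 109**2 = 11881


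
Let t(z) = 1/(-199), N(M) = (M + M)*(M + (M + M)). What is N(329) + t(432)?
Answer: 129239753/199 ≈ 6.4945e+5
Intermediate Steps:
N(M) = 6*M² (N(M) = (2*M)*(M + 2*M) = (2*M)*(3*M) = 6*M²)
t(z) = -1/199
N(329) + t(432) = 6*329² - 1/199 = 6*108241 - 1/199 = 649446 - 1/199 = 129239753/199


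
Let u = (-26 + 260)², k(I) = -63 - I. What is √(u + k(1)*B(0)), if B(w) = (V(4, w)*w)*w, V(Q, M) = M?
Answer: 234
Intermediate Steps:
B(w) = w³ (B(w) = (w*w)*w = w²*w = w³)
u = 54756 (u = 234² = 54756)
√(u + k(1)*B(0)) = √(54756 + (-63 - 1*1)*0³) = √(54756 + (-63 - 1)*0) = √(54756 - 64*0) = √(54756 + 0) = √54756 = 234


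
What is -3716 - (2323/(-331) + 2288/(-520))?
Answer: -6131083/1655 ≈ -3704.6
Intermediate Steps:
-3716 - (2323/(-331) + 2288/(-520)) = -3716 - (2323*(-1/331) + 2288*(-1/520)) = -3716 - (-2323/331 - 22/5) = -3716 - 1*(-18897/1655) = -3716 + 18897/1655 = -6131083/1655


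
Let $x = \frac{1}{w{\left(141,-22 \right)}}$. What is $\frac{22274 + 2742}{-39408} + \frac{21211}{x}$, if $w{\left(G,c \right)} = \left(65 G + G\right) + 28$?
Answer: $\frac{975266589797}{4926} \approx 1.9798 \cdot 10^{8}$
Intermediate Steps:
$w{\left(G,c \right)} = 28 + 66 G$ ($w{\left(G,c \right)} = 66 G + 28 = 28 + 66 G$)
$x = \frac{1}{9334}$ ($x = \frac{1}{28 + 66 \cdot 141} = \frac{1}{28 + 9306} = \frac{1}{9334} \approx 0.00010714$)
$\frac{22274 + 2742}{-39408} + \frac{21211}{x} = \frac{22274 + 2742}{-39408} + 21211 \frac{1}{\frac{1}{9334}} = 25016 \left(- \frac{1}{39408}\right) + 21211 \cdot 9334 = - \frac{3127}{4926} + 197983474 = \frac{975266589797}{4926}$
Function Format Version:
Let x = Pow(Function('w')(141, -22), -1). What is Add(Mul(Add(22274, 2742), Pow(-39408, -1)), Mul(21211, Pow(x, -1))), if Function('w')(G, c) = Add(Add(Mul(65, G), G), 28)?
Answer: Rational(975266589797, 4926) ≈ 1.9798e+8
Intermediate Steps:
Function('w')(G, c) = Add(28, Mul(66, G)) (Function('w')(G, c) = Add(Mul(66, G), 28) = Add(28, Mul(66, G)))
x = Rational(1, 9334) (x = Pow(Add(28, Mul(66, 141)), -1) = Pow(Add(28, 9306), -1) = Pow(9334, -1) = Rational(1, 9334) ≈ 0.00010714)
Add(Mul(Add(22274, 2742), Pow(-39408, -1)), Mul(21211, Pow(x, -1))) = Add(Mul(Add(22274, 2742), Pow(-39408, -1)), Mul(21211, Pow(Rational(1, 9334), -1))) = Add(Mul(25016, Rational(-1, 39408)), Mul(21211, 9334)) = Add(Rational(-3127, 4926), 197983474) = Rational(975266589797, 4926)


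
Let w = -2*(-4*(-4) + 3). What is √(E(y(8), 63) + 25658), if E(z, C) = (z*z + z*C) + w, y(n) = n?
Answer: 2*√6547 ≈ 161.83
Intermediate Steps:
w = -38 (w = -2*(16 + 3) = -2*19 = -38)
E(z, C) = -38 + z² + C*z (E(z, C) = (z*z + z*C) - 38 = (z² + C*z) - 38 = -38 + z² + C*z)
√(E(y(8), 63) + 25658) = √((-38 + 8² + 63*8) + 25658) = √((-38 + 64 + 504) + 25658) = √(530 + 25658) = √26188 = 2*√6547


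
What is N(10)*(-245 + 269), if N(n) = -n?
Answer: -240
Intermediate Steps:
N(10)*(-245 + 269) = (-1*10)*(-245 + 269) = -10*24 = -240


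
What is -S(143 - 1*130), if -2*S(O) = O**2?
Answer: 169/2 ≈ 84.500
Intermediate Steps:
S(O) = -O**2/2
-S(143 - 1*130) = -(-1)*(143 - 1*130)**2/2 = -(-1)*(143 - 130)**2/2 = -(-1)*13**2/2 = -(-1)*169/2 = -1*(-169/2) = 169/2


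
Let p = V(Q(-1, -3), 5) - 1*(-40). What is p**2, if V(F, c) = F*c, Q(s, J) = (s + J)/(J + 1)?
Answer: 2500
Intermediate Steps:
Q(s, J) = (J + s)/(1 + J)
p = 50 (p = ((-3 - 1)/(1 - 3))*5 - 1*(-40) = (-4/(-2))*5 + 40 = -1/2*(-4)*5 + 40 = 2*5 + 40 = 10 + 40 = 50)
p**2 = 50**2 = 2500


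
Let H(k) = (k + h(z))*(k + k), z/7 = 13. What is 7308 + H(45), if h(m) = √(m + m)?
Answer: 11358 + 90*√182 ≈ 12572.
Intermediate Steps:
z = 91 (z = 7*13 = 91)
h(m) = √2*√m (h(m) = √(2*m) = √2*√m)
H(k) = 2*k*(k + √182) (H(k) = (k + √2*√91)*(k + k) = (k + √182)*(2*k) = 2*k*(k + √182))
7308 + H(45) = 7308 + 2*45*(45 + √182) = 7308 + (4050 + 90*√182) = 11358 + 90*√182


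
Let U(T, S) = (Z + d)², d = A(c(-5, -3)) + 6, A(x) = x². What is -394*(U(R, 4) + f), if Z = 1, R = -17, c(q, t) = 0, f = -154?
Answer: 41370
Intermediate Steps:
d = 6 (d = 0² + 6 = 0 + 6 = 6)
U(T, S) = 49 (U(T, S) = (1 + 6)² = 7² = 49)
-394*(U(R, 4) + f) = -394*(49 - 154) = -394*(-105) = 41370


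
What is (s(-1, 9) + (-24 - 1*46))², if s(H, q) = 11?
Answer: 3481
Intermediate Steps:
(s(-1, 9) + (-24 - 1*46))² = (11 + (-24 - 1*46))² = (11 + (-24 - 46))² = (11 - 70)² = (-59)² = 3481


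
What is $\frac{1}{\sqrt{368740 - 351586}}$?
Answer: $\frac{\sqrt{1906}}{5718} \approx 0.0076351$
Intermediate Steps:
$\frac{1}{\sqrt{368740 - 351586}} = \frac{1}{\sqrt{17154}} = \frac{1}{3 \sqrt{1906}} = \frac{\sqrt{1906}}{5718}$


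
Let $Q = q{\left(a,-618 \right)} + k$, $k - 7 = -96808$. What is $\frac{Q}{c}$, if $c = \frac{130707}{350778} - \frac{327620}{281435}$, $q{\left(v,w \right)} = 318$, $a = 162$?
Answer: $\frac{37352620235238}{306417113} \approx 1.219 \cdot 10^{5}$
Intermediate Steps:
$k = -96801$ ($k = 7 - 96808 = -96801$)
$Q = -96483$ ($Q = 318 - 96801 = -96483$)
$c = - \frac{306417113}{387141986}$ ($c = 130707 \cdot \frac{1}{350778} - \frac{65524}{56287} = \frac{43569}{116926} - \frac{65524}{56287} = - \frac{306417113}{387141986} \approx -0.79148$)
$\frac{Q}{c} = - \frac{96483}{- \frac{306417113}{387141986}} = \left(-96483\right) \left(- \frac{387141986}{306417113}\right) = \frac{37352620235238}{306417113}$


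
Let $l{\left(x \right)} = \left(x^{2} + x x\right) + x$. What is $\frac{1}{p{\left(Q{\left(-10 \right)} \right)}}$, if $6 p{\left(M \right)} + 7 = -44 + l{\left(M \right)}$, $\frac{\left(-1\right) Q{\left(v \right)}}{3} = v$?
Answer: $\frac{2}{593} \approx 0.0033727$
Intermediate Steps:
$l{\left(x \right)} = x + 2 x^{2}$ ($l{\left(x \right)} = \left(x^{2} + x^{2}\right) + x = 2 x^{2} + x = x + 2 x^{2}$)
$Q{\left(v \right)} = - 3 v$
$p{\left(M \right)} = - \frac{17}{2} + \frac{M \left(1 + 2 M\right)}{6}$ ($p{\left(M \right)} = - \frac{7}{6} + \frac{-44 + M \left(1 + 2 M\right)}{6} = - \frac{7}{6} + \left(- \frac{22}{3} + \frac{M \left(1 + 2 M\right)}{6}\right) = - \frac{17}{2} + \frac{M \left(1 + 2 M\right)}{6}$)
$\frac{1}{p{\left(Q{\left(-10 \right)} \right)}} = \frac{1}{- \frac{17}{2} + \frac{\left(-3\right) \left(-10\right) \left(1 + 2 \left(\left(-3\right) \left(-10\right)\right)\right)}{6}} = \frac{1}{- \frac{17}{2} + \frac{1}{6} \cdot 30 \left(1 + 2 \cdot 30\right)} = \frac{1}{- \frac{17}{2} + \frac{1}{6} \cdot 30 \left(1 + 60\right)} = \frac{1}{- \frac{17}{2} + \frac{1}{6} \cdot 30 \cdot 61} = \frac{1}{- \frac{17}{2} + 305} = \frac{1}{\frac{593}{2}} = \frac{2}{593}$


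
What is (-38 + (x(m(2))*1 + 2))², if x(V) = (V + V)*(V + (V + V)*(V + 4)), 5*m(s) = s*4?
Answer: 10942864/15625 ≈ 700.34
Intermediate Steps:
m(s) = 4*s/5 (m(s) = (s*4)/5 = (4*s)/5 = 4*s/5)
x(V) = 2*V*(V + 2*V*(4 + V)) (x(V) = (2*V)*(V + (2*V)*(4 + V)) = (2*V)*(V + 2*V*(4 + V)) = 2*V*(V + 2*V*(4 + V)))
(-38 + (x(m(2))*1 + 2))² = (-38 + ((((⅘)*2)²*(18 + 4*((⅘)*2)))*1 + 2))² = (-38 + (((8/5)²*(18 + 4*(8/5)))*1 + 2))² = (-38 + ((64*(18 + 32/5)/25)*1 + 2))² = (-38 + (((64/25)*(122/5))*1 + 2))² = (-38 + ((7808/125)*1 + 2))² = (-38 + (7808/125 + 2))² = (-38 + 8058/125)² = (3308/125)² = 10942864/15625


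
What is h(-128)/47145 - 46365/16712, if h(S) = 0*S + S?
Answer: -2188017061/787887240 ≈ -2.7771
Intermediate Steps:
h(S) = S (h(S) = 0 + S = S)
h(-128)/47145 - 46365/16712 = -128/47145 - 46365/16712 = -2188017061/787887240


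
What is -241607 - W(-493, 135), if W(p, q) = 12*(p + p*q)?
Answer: 562969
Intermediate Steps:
W(p, q) = 12*p + 12*p*q
-241607 - W(-493, 135) = -241607 - 12*(-493)*(1 + 135) = -241607 - 12*(-493)*136 = -241607 - 1*(-804576) = -241607 + 804576 = 562969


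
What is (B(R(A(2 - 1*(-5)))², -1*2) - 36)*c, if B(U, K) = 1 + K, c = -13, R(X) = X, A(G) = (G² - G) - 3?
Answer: 481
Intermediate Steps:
A(G) = -3 + G² - G
(B(R(A(2 - 1*(-5)))², -1*2) - 36)*c = ((1 - 1*2) - 36)*(-13) = ((1 - 2) - 36)*(-13) = (-1 - 36)*(-13) = -37*(-13) = 481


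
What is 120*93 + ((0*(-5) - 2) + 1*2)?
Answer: 11160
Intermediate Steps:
120*93 + ((0*(-5) - 2) + 1*2) = 11160 + ((0 - 2) + 2) = 11160 + (-2 + 2) = 11160 + 0 = 11160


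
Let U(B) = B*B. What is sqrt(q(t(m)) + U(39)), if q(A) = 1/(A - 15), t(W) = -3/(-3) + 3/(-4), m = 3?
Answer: sqrt(5294365)/59 ≈ 38.999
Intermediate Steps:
U(B) = B**2
t(W) = 1/4 (t(W) = -3*(-1/3) + 3*(-1/4) = 1 - 3/4 = 1/4)
q(A) = 1/(-15 + A)
sqrt(q(t(m)) + U(39)) = sqrt(1/(-15 + 1/4) + 39**2) = sqrt(1/(-59/4) + 1521) = sqrt(-4/59 + 1521) = sqrt(89735/59) = sqrt(5294365)/59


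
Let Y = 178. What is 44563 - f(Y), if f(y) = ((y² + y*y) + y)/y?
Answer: 44206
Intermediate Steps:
f(y) = (y + 2*y²)/y (f(y) = ((y² + y²) + y)/y = (2*y² + y)/y = (y + 2*y²)/y)
44563 - f(Y) = 44563 - (1 + 2*178) = 44563 - (1 + 356) = 44563 - 1*357 = 44563 - 357 = 44206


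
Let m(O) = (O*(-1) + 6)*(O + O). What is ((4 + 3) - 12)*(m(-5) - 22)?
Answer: 660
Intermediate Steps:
m(O) = 2*O*(6 - O) (m(O) = (-O + 6)*(2*O) = (6 - O)*(2*O) = 2*O*(6 - O))
((4 + 3) - 12)*(m(-5) - 22) = ((4 + 3) - 12)*(2*(-5)*(6 - 1*(-5)) - 22) = (7 - 12)*(2*(-5)*(6 + 5) - 22) = -5*(2*(-5)*11 - 22) = -5*(-110 - 22) = -5*(-132) = 660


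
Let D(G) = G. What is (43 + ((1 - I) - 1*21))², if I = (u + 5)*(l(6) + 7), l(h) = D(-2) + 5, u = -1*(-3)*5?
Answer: 31329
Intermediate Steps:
u = 15 (u = 3*5 = 15)
l(h) = 3 (l(h) = -2 + 5 = 3)
I = 200 (I = (15 + 5)*(3 + 7) = 20*10 = 200)
(43 + ((1 - I) - 1*21))² = (43 + ((1 - 1*200) - 1*21))² = (43 + ((1 - 200) - 21))² = (43 + (-199 - 21))² = (43 - 220)² = (-177)² = 31329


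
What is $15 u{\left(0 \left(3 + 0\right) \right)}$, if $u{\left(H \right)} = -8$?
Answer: $-120$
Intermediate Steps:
$15 u{\left(0 \left(3 + 0\right) \right)} = 15 \left(-8\right) = -120$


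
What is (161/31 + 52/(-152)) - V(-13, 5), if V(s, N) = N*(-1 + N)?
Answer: -17845/1178 ≈ -15.149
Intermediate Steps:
(161/31 + 52/(-152)) - V(-13, 5) = (161/31 + 52/(-152)) - 5*(-1 + 5) = (161*(1/31) + 52*(-1/152)) - 5*4 = (161/31 - 13/38) - 1*20 = 5715/1178 - 20 = -17845/1178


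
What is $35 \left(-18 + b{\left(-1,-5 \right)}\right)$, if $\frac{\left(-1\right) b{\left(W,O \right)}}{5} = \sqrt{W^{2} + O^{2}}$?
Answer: $-630 - 175 \sqrt{26} \approx -1522.3$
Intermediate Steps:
$b{\left(W,O \right)} = - 5 \sqrt{O^{2} + W^{2}}$ ($b{\left(W,O \right)} = - 5 \sqrt{W^{2} + O^{2}} = - 5 \sqrt{O^{2} + W^{2}}$)
$35 \left(-18 + b{\left(-1,-5 \right)}\right) = 35 \left(-18 - 5 \sqrt{\left(-5\right)^{2} + \left(-1\right)^{2}}\right) = 35 \left(-18 - 5 \sqrt{25 + 1}\right) = 35 \left(-18 - 5 \sqrt{26}\right) = -630 - 175 \sqrt{26}$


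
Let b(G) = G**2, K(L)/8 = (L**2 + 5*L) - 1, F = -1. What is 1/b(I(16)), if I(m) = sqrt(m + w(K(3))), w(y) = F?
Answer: 1/15 ≈ 0.066667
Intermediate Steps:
K(L) = -8 + 8*L**2 + 40*L (K(L) = 8*((L**2 + 5*L) - 1) = 8*(-1 + L**2 + 5*L) = -8 + 8*L**2 + 40*L)
w(y) = -1
I(m) = sqrt(-1 + m) (I(m) = sqrt(m - 1) = sqrt(-1 + m))
1/b(I(16)) = 1/((sqrt(-1 + 16))**2) = 1/((sqrt(15))**2) = 1/15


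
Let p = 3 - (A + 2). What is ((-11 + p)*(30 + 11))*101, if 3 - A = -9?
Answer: -91102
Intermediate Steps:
A = 12 (A = 3 - 1*(-9) = 3 + 9 = 12)
p = -11 (p = 3 - (12 + 2) = 3 - 1*14 = 3 - 14 = -11)
((-11 + p)*(30 + 11))*101 = ((-11 - 11)*(30 + 11))*101 = -22*41*101 = -902*101 = -91102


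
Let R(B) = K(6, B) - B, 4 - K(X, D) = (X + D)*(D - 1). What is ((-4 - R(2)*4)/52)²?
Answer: 25/169 ≈ 0.14793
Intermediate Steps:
K(X, D) = 4 - (-1 + D)*(D + X) (K(X, D) = 4 - (X + D)*(D - 1) = 4 - (D + X)*(-1 + D) = 4 - (-1 + D)*(D + X))
R(B) = 10 - B² - 6*B (R(B) = (4 + B + 6 - B² - 1*B*6) - B = (4 + B + 6 - B² - 6*B) - B = (10 - B² - 5*B) - B = 10 - B² - 6*B)
((-4 - R(2)*4)/52)² = ((-4 - (10 - 1*2² - 6*2)*4)/52)² = ((-4 - (10 - 1*4 - 12)*4)/52)² = ((-4 - (10 - 4 - 12)*4)/52)² = ((-4 - (-6)*4)/52)² = ((-4 - 1*(-24))/52)² = ((-4 + 24)/52)² = ((1/52)*20)² = (5/13)² = 25/169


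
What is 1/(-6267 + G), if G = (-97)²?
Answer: 1/3142 ≈ 0.00031827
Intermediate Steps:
G = 9409
1/(-6267 + G) = 1/(-6267 + 9409) = 1/3142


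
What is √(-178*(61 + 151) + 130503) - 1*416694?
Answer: -416694 + √92767 ≈ -4.1639e+5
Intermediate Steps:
√(-178*(61 + 151) + 130503) - 1*416694 = √(-178*212 + 130503) - 416694 = √(-37736 + 130503) - 416694 = √92767 - 416694 = -416694 + √92767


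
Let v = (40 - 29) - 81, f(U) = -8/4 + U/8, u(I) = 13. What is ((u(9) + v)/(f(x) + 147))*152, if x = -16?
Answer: -8664/143 ≈ -60.587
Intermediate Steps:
f(U) = -2 + U/8 (f(U) = -8*¼ + U*(⅛) = -2 + U/8)
v = -70 (v = 11 - 81 = -70)
((u(9) + v)/(f(x) + 147))*152 = ((13 - 70)/((-2 + (⅛)*(-16)) + 147))*152 = -57/((-2 - 2) + 147)*152 = -57/(-4 + 147)*152 = -57/143*152 = -8664/143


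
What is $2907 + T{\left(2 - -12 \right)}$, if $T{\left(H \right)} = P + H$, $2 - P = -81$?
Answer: $3004$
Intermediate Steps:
$P = 83$ ($P = 2 - -81 = 2 + 81 = 83$)
$T{\left(H \right)} = 83 + H$
$2907 + T{\left(2 - -12 \right)} = 2907 + \left(83 + \left(2 - -12\right)\right) = 2907 + \left(83 + \left(2 + 12\right)\right) = 2907 + \left(83 + 14\right) = 2907 + 97 = 3004$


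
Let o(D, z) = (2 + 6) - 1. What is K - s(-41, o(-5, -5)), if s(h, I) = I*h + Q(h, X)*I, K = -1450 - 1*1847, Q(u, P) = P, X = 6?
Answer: -3052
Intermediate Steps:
o(D, z) = 7 (o(D, z) = 8 - 1 = 7)
K = -3297 (K = -1450 - 1847 = -3297)
s(h, I) = 6*I + I*h (s(h, I) = I*h + 6*I = 6*I + I*h)
K - s(-41, o(-5, -5)) = -3297 - 7*(6 - 41) = -3297 - 7*(-35) = -3297 - 1*(-245) = -3297 + 245 = -3052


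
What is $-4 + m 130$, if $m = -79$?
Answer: $-10274$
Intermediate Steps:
$-4 + m 130 = -4 - 10270 = -10274$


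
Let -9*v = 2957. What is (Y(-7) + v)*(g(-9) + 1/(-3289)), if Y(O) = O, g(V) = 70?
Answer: -77254620/3289 ≈ -23489.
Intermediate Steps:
v = -2957/9 (v = -1/9*2957 = -2957/9 ≈ -328.56)
(Y(-7) + v)*(g(-9) + 1/(-3289)) = (-7 - 2957/9)*(70 + 1/(-3289)) = -3020*(70 - 1/3289)/9 = -3020/9*230229/3289 = -77254620/3289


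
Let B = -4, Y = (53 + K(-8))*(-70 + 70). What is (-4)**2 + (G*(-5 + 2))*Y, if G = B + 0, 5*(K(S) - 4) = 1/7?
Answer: 16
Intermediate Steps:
K(S) = 141/35 (K(S) = 4 + (1/5)/7 = 4 + (1/5)*(1/7) = 4 + 1/35 = 141/35)
Y = 0 (Y = (53 + 141/35)*(-70 + 70) = (1996/35)*0 = 0)
G = -4 (G = -4 + 0 = -4)
(-4)**2 + (G*(-5 + 2))*Y = (-4)**2 - 4*(-5 + 2)*0 = 16 - 4*(-3)*0 = 16 + 12*0 = 16 + 0 = 16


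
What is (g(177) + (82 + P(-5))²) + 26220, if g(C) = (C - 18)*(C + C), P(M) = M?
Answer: 88435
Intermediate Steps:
g(C) = 2*C*(-18 + C) (g(C) = (-18 + C)*(2*C) = 2*C*(-18 + C))
(g(177) + (82 + P(-5))²) + 26220 = (2*177*(-18 + 177) + (82 - 5)²) + 26220 = (2*177*159 + 77²) + 26220 = (56286 + 5929) + 26220 = 62215 + 26220 = 88435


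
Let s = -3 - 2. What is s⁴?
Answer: 625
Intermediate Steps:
s = -5
s⁴ = (-5)⁴ = 625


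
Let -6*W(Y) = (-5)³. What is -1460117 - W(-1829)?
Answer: -8760827/6 ≈ -1.4601e+6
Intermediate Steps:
W(Y) = 125/6 (W(Y) = -⅙*(-5)³ = -⅙*(-125) = 125/6)
-1460117 - W(-1829) = -1460117 - 1*125/6 = -1460117 - 125/6 = -8760827/6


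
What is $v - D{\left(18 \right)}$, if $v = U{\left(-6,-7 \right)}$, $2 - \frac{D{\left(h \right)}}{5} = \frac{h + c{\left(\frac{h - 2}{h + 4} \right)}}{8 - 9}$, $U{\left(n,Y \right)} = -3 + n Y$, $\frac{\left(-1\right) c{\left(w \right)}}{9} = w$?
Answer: $- \frac{311}{11} \approx -28.273$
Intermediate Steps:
$c{\left(w \right)} = - 9 w$
$U{\left(n,Y \right)} = -3 + Y n$
$D{\left(h \right)} = 10 + 5 h - \frac{45 \left(-2 + h\right)}{4 + h}$ ($D{\left(h \right)} = 10 - 5 \frac{h - 9 \frac{h - 2}{h + 4}}{8 - 9} = 10 - 5 \frac{h - 9 \frac{-2 + h}{4 + h}}{-1} = 10 - 5 \left(h - 9 \frac{-2 + h}{4 + h}\right) \left(-1\right) = 10 - 5 \left(h - \frac{9 \left(-2 + h\right)}{4 + h}\right) \left(-1\right) = 10 - 5 \left(- h + \frac{9 \left(-2 + h\right)}{4 + h}\right) = 10 + \left(5 h - \frac{45 \left(-2 + h\right)}{4 + h}\right) = 10 + 5 h - \frac{45 \left(-2 + h\right)}{4 + h}$)
$v = 39$ ($v = -3 - -42 = -3 + 42 = 39$)
$v - D{\left(18 \right)} = 39 - \frac{5 \left(26 + 18^{2} - 54\right)}{4 + 18} = 39 - \frac{5 \left(26 + 324 - 54\right)}{22} = 39 - 5 \cdot \frac{1}{22} \cdot 296 = 39 - \frac{740}{11} = - \frac{311}{11}$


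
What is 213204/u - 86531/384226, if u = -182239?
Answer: -97687843013/70020962014 ≈ -1.3951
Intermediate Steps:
213204/u - 86531/384226 = 213204/(-182239) - 86531/384226 = 213204*(-1/182239) - 86531*1/384226 = -213204/182239 - 86531/384226 = -97687843013/70020962014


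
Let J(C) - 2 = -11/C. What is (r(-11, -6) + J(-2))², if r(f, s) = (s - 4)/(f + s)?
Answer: 75625/1156 ≈ 65.420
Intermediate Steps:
r(f, s) = (-4 + s)/(f + s)
J(C) = 2 - 11/C
(r(-11, -6) + J(-2))² = ((-4 - 6)/(-11 - 6) + (2 - 11/(-2)))² = (-10/(-17) + (2 - 11*(-½)))² = (-1/17*(-10) + (2 + 11/2))² = (10/17 + 15/2)² = (275/34)² = 75625/1156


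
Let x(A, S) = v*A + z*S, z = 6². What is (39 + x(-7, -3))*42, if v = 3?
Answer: -3780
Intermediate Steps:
z = 36
x(A, S) = 3*A + 36*S
(39 + x(-7, -3))*42 = (39 + (3*(-7) + 36*(-3)))*42 = (39 + (-21 - 108))*42 = (39 - 129)*42 = -90*42 = -3780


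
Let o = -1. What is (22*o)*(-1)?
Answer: 22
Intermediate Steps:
(22*o)*(-1) = (22*(-1))*(-1) = -22*(-1) = 22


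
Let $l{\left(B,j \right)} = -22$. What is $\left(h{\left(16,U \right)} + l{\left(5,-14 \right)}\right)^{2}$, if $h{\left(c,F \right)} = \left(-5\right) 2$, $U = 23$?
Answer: $1024$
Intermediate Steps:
$h{\left(c,F \right)} = -10$
$\left(h{\left(16,U \right)} + l{\left(5,-14 \right)}\right)^{2} = \left(-10 - 22\right)^{2} = \left(-32\right)^{2} = 1024$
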